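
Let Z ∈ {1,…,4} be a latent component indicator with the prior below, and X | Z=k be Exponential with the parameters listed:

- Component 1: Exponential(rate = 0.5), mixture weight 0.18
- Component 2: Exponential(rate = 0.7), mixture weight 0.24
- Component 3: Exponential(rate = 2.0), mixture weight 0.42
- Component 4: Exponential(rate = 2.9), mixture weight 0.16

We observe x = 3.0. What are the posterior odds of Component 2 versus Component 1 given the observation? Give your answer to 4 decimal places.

1.0244

Since P(k|x) ∝ π_k f_k(x), the posterior odds are π_i f_i(x) / (π_j f_j(x)).
Component likelihoods at x = 3.0:
  p_1 = 0.111565
  p_2 = 0.0857195
  p_3 = 0.0049575
  p_4 = 0.000483099
Odds = (0.24/0.18) × (0.0857195/0.111565) = 1.33333 × 0.768336 ≈ 1.0244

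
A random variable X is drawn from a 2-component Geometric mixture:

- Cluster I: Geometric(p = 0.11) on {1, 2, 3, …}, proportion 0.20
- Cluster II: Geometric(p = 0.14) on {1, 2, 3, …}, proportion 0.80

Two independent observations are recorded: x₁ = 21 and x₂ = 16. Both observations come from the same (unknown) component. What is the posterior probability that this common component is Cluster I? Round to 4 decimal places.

0.3388

By Bayes' theorem, P(k | x) = w_k f_k(x) / Σ_j w_j f_j(x).
Since both observations come from the same component, the likelihood for component k is f_k(x₁)·f_k(x₂).
  L_I = [0.0106953] × [0.0191533] = 0.00020485
  L_II = [0.00685641] × [0.0145749] = 9.99314e-05
Prior × likelihood for each component:
  w_I·L_I = 0.20 × 0.00020485 = 4.097e-05
  w_II·L_II = 0.80 × 9.99314e-05 = 7.99451e-05
Evidence: 4.097e-05 + 7.99451e-05 = 0.000120915
P(Cluster I | data) ≈ 0.3388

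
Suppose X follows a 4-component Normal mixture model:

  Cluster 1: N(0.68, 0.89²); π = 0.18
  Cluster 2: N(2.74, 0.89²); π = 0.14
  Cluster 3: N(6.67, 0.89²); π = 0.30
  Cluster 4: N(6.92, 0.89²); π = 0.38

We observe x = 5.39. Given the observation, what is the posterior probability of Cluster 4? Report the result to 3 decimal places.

By Bayes' theorem, P(k | x) = π_k f_k(x) / Σ_j π_j f_j(x).
Component likelihoods at x = 5.39:
  L_1 = (1/(0.89·√(2π)))·exp(−(5.39−0.68)²/(2·0.89²)) = 0.448250·exp(-14.00335) = 3.71488e-07
  L_2 = (1/(0.89·√(2π)))·exp(−(5.39−2.74)²/(2·0.89²)) = 0.448250·exp(-4.43284) = 0.00532554
  L_3 = (1/(0.89·√(2π)))·exp(−(5.39−6.67)²/(2·0.89²)) = 0.448250·exp(-1.03421) = 0.159356
  L_4 = (1/(0.89·√(2π)))·exp(−(5.39−6.92)²/(2·0.89²)) = 0.448250·exp(-1.47765) = 0.102278
Prior × likelihood for each component:
  π_1·L_1 = 0.18 × 3.71488e-07 = 6.68678e-08
  π_2·L_2 = 0.14 × 0.00532554 = 0.000745575
  π_3·L_3 = 0.30 × 0.159356 = 0.0478067
  π_4·L_4 = 0.38 × 0.102278 = 0.0388657
Normaliser: 6.68678e-08 + 0.000745575 + 0.0478067 + 0.0388657 = 0.087418
So the posterior for Cluster 4 is 0.0388657 / 0.087418 ≈ 0.445.

0.445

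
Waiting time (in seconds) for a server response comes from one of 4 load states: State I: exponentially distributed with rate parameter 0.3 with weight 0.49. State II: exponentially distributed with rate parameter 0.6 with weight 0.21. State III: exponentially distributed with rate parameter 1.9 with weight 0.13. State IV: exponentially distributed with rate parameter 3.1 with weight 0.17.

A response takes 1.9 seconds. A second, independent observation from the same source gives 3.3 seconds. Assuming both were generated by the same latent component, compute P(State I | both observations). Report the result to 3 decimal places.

0.734

Apply Bayes' rule: the posterior for each component is proportional to its prior times its likelihood at x.
Since both observations come from the same component, the likelihood for component k is f_k(x₁)·f_k(x₂).
  L_I = [0.169658] × [0.111473] = 0.0189122
  L_II = [0.191891] × [0.0828415] = 0.0158966
  L_III = [0.0513985] × [0.00359523] = 0.00018479
  L_IV = [0.00857763] × [0.000111822] = 9.59172e-07
Weight by the priors:
  P(Z=I)·L_I = 0.49 × 0.0189122 = 0.009267
  P(Z=II)·L_II = 0.21 × 0.0158966 = 0.00333828
  P(Z=III)·L_III = 0.13 × 0.00018479 = 2.40227e-05
  P(Z=IV)·L_IV = 0.17 × 9.59172e-07 = 1.63059e-07
Normaliser: 0.009267 + 0.00333828 + 2.40227e-05 + 1.63059e-07 = 0.0126295
P(State I | x) ≈ 0.734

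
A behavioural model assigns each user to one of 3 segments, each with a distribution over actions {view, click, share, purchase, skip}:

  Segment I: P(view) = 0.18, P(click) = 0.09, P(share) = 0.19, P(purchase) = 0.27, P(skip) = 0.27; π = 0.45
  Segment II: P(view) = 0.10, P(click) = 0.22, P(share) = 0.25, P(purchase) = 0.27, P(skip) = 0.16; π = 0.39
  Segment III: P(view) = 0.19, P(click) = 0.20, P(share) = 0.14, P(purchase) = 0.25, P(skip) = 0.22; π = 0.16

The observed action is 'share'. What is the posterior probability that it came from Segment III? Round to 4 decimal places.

0.1091

P(component k | x) = P(Z=k)·f_k(x) / marginal(x), where marginal(x) = Σ_j P(Z=j)·f_j(x).
Component likelihoods at x = 'share':
  p_I = 0.19
  p_II = 0.25
  p_III = 0.14
Prior × likelihood for each component:
  P(Z=I)·p_I = 0.45 × 0.19 = 0.0855
  P(Z=II)·p_II = 0.39 × 0.25 = 0.0975
  P(Z=III)·p_III = 0.16 × 0.14 = 0.0224
Denominator: 0.0855 + 0.0975 + 0.0224 = 0.2054
P(Segment III | data) ≈ 0.1091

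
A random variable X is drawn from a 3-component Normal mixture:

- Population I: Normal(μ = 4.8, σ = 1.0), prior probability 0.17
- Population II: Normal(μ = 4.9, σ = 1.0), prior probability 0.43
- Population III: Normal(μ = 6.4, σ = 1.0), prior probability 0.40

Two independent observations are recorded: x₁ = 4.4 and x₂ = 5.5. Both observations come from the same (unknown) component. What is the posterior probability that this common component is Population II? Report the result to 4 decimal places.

Apply Bayes' rule: the posterior for each component is proportional to its prior times its likelihood at x.
Since both observations come from the same component, the likelihood for component k is f_k(x₁)·f_k(x₂).
  L_I = [0.36827] × [0.312254] = 0.114994
  L_II = [0.352065] × [0.333225] = 0.117317
  L_III = [0.053991] × [0.266085] = 0.0143662
Weight by the priors:
  P(Z=I)·L_I = 0.17 × 0.114994 = 0.0195489
  P(Z=II)·L_II = 0.43 × 0.117317 = 0.0504462
  P(Z=III)·L_III = 0.40 × 0.0143662 = 0.00574648
Sum: 0.0195489 + 0.0504462 + 0.00574648 = 0.0757417
Responsibility of Population II: 0.0504462 / 0.0757417 ≈ 0.6660

0.6660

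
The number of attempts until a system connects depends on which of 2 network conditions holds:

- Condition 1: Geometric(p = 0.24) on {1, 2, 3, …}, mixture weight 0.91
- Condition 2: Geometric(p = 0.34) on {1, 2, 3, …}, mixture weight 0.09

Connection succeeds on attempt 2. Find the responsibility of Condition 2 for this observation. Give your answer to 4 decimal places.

0.1085

By Bayes' theorem, P(k | x) = π_k f_k(x) / Σ_j π_j f_j(x).
Evaluate each component's likelihood at the observed value:
  f_1 = 0.24·(1−0.24)^1 = 0.24·0.76 = 0.1824
  f_2 = 0.34·(1−0.34)^1 = 0.34·0.66 = 0.2244
Multiply by the mixture weights:
  π_1·f_1 = 0.91 × 0.1824 = 0.165984
  π_2·f_2 = 0.09 × 0.2244 = 0.020196
Sum: 0.165984 + 0.020196 = 0.18618
P(Condition 2 | the observation) ≈ 0.1085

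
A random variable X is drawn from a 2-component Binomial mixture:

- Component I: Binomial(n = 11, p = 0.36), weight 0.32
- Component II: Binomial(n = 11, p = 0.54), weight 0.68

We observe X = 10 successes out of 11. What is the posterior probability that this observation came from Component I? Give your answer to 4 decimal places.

P(component k | x) = π_k·f_k(x) / marginal(x), where marginal(x) = Σ_j π_j·f_j(x).
Binomial probabilities:
  f_I = C(11,10)·0.36^10·0.64^1 = 11·3.65616e-05·0.64 = 0.000257394
  f_II = C(11,10)·0.54^10·0.46^1 = 11·0.00210833·0.46 = 0.0106681
Prior × likelihood for each component:
  π_I·f_I = 0.32 × 0.000257394 = 8.23659e-05
  π_II·f_II = 0.68 × 0.0106681 = 0.00725433
Normaliser: 8.23659e-05 + 0.00725433 = 0.00733669
So the posterior for Component I is 8.23659e-05 / 0.00733669 ≈ 0.0112.

0.0112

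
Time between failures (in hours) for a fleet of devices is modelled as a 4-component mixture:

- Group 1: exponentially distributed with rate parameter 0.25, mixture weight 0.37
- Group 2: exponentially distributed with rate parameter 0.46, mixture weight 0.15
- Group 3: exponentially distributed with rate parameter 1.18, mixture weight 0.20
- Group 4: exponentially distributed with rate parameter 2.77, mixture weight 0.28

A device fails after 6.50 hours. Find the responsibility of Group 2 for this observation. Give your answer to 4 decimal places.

The responsibility of component k is w_k f_k(x) divided by Σ_j w_j f_j(x).
Component likelihoods at x = 6.50 hours:
  L_1 = 0.25·e^(−0.25·6.50) = 0.25·e^(−1.6250) = 0.0492279
  L_2 = 0.46·e^(−0.46·6.50) = 0.46·e^(−2.9900) = 0.0231322
  L_3 = 1.18·e^(−1.18·6.50) = 1.18·e^(−7.6700) = 0.000550609
  L_4 = 2.77·e^(−2.77·6.50) = 2.77·e^(−18.0050) = 4.19766e-08
Multiply by the mixture weights:
  w_1·L_1 = 0.37 × 0.0492279 = 0.0182143
  w_2·L_2 = 0.15 × 0.0231322 = 0.00346983
  w_3·L_3 = 0.20 × 0.000550609 = 0.000110122
  w_4·L_4 = 0.28 × 4.19766e-08 = 1.17535e-08
Evidence: 0.0182143 + 0.00346983 + 0.000110122 + 1.17535e-08 = 0.0217943
So the posterior for Group 2 is 0.00346983 / 0.0217943 ≈ 0.1592.

0.1592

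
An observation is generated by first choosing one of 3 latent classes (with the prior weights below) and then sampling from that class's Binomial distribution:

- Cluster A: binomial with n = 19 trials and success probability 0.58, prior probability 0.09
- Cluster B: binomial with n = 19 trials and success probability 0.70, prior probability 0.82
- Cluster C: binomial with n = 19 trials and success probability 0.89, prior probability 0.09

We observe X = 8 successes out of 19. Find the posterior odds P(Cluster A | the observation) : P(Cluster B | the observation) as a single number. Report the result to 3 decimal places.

0.987

Since P(k|x) ∝ P(Z=k) f_k(x), the posterior odds are P(Z=i) f_i(x) / (P(Z=j) f_j(x)).
Evaluate each component's likelihood at the observed value:
  f_A = C(19,8)·0.58^8·0.42^11 = 75582·0.0128063·7.17368e-05 = 0.069436
  f_B = C(19,8)·0.70^8·0.30^11 = 75582·0.057648·1.77147e-06 = 0.00771856
  f_C = C(19,8)·0.89^8·0.11^11 = 75582·0.393659·2.85312e-11 = 8.48903e-07
0.00624924 / 0.00632922 ≈ 0.987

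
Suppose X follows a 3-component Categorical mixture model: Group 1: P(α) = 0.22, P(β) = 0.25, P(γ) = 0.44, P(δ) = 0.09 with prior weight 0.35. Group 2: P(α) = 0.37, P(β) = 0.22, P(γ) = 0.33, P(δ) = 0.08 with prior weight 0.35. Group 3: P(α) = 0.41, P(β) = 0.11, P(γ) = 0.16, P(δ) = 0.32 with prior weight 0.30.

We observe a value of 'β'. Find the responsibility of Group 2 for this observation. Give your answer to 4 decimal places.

0.3899

By Bayes' theorem, P(k | x) = π_k f_k(x) / Σ_j π_j f_j(x).
Component likelihoods at x = 'β':
  f_1 = P(β | comp) = 0.25
  f_2 = P(β | comp) = 0.22
  f_3 = P(β | comp) = 0.11
Weight by the priors:
  π_1·f_1 = 0.35 × 0.25 = 0.0875
  π_2·f_2 = 0.35 × 0.22 = 0.077
  π_3·f_3 = 0.30 × 0.11 = 0.033
Sum: 0.0875 + 0.077 + 0.033 = 0.1975
Responsibility of Group 2: 0.077 / 0.1975 ≈ 0.3899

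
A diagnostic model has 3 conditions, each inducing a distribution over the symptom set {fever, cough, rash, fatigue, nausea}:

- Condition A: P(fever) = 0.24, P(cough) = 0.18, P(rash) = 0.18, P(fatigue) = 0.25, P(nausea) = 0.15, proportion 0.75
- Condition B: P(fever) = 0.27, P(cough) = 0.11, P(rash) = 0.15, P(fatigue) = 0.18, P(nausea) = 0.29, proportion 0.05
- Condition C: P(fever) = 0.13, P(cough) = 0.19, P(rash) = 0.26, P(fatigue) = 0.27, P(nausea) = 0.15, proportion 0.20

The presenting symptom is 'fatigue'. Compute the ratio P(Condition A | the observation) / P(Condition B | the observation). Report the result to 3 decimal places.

Only the two components matter; the odds are (π_i f_i(x)) / (π_j f_j(x)).
Component likelihoods at x = 'fatigue':
  f_A = 0.25
  f_B = 0.18
  f_C = 0.27
0.1875 / 0.009 ≈ 20.833

20.833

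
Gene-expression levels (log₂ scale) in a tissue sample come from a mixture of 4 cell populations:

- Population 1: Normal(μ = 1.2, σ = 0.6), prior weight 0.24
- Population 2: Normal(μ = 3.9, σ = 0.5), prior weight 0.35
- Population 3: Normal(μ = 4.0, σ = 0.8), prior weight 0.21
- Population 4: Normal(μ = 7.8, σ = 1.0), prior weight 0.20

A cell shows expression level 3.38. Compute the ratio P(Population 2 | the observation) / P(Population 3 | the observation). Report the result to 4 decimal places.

2.0967

Posterior odds = (π_i f_i(x)) / (π_j f_j(x)); the normalising sum cancels.
Evaluate each component's likelihood at the observed value:
  p_1 = (1/(0.6·√(2π)))·exp(−(3.38−1.2)²/(2·0.6²)) = 0.664904·exp(-6.60056) = 0.000904012
  p_2 = (1/(0.5·√(2π)))·exp(−(3.38−3.9)²/(2·0.5²)) = 0.797885·exp(-0.54080) = 0.464594
  p_3 = (1/(0.8·√(2π)))·exp(−(3.38−4.0)²/(2·0.8²)) = 0.498678·exp(-0.30031) = 0.369314
  p_4 = (1/(1.0·√(2π)))·exp(−(3.38−7.8)²/(2·1.0²)) = 0.398942·exp(-9.76820) = 2.28368e-05
Odds = (0.35/0.21) × (0.464594/0.369314) = 1.66667 × 1.25799 ≈ 2.0967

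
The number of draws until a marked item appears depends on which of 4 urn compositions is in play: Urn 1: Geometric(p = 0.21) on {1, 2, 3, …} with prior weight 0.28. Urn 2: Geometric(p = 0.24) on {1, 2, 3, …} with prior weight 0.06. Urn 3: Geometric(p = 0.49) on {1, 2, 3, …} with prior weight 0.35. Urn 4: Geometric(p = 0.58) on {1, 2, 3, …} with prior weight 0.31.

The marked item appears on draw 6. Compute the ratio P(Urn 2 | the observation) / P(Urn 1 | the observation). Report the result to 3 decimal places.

Since P(k|x) ∝ π_k f_k(x), the posterior odds are π_i f_i(x) / (π_j f_j(x)).
Component likelihoods at x = 6:
  L_1 = 0.21·(1−0.21)^5 = 0.21·0.307706 = 0.0646182
  L_2 = 0.24·(1−0.24)^5 = 0.24·0.253553 = 0.0608526
  L_3 = 0.49·(1−0.49)^5 = 0.49·0.0345025 = 0.0169062
  L_4 = 0.58·(1−0.58)^5 = 0.58·0.0130691 = 0.00758009
0.00365116 / 0.0180931 ≈ 0.202

0.202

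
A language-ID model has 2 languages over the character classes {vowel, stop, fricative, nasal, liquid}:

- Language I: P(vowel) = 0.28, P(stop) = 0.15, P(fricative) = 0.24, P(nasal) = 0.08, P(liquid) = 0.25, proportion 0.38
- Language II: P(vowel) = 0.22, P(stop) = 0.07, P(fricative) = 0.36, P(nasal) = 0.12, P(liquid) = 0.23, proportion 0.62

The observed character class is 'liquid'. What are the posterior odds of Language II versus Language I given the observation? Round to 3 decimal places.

1.501

The posterior odds equal the prior odds times the likelihood ratio: (π_i/π_j)·(f_i(x)/f_j(x)).
Categorical probabilities:
  L_I = P(liquid | comp) = 0.25
  L_II = P(liquid | comp) = 0.23
Odds = (0.62/0.38) × (0.23/0.25) = 1.63158 × 0.92 ≈ 1.501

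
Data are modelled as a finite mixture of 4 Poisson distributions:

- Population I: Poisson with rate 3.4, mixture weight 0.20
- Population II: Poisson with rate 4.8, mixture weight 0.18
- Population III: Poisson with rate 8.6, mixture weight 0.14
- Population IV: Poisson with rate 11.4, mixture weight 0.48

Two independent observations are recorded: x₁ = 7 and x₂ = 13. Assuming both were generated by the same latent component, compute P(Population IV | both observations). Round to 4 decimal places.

P(component k | x) = w_k·f_k(x) / marginal(x), where marginal(x) = Σ_j w_j·f_j(x).
Since both observations come from the same component, the likelihood for component k is f_k(x₁)·f_k(x₂).
  p_I = [e^(−3.4)·3.4^7/7! = 0.0347793] × [4.34855e-05] = 1.51239e-06
  p_II = [e^(−4.8)·4.8^7/7! = 0.0958616] × [0.000948948] = 9.09676e-05
  p_III = [e^(−8.6)·8.6^7/7! = 0.127094] × [0.0416166] = 0.00528924
  p_IV = [e^(−11.4)·11.4^7/7! = 0.0555836] × [0.0987474] = 0.00548873
Prior × likelihood for each component:
  w_I·p_I = 0.20 × 1.51239e-06 = 3.02479e-07
  w_II·p_II = 0.18 × 9.09676e-05 = 1.63742e-05
  w_III·p_III = 0.14 × 0.00528924 = 0.000740493
  w_IV·p_IV = 0.48 × 0.00548873 = 0.00263459
Evidence: 3.02479e-07 + 1.63742e-05 + 0.000740493 + 0.00263459 = 0.00339176
P(Population IV | x₁, x₂) ≈ 0.7768

0.7768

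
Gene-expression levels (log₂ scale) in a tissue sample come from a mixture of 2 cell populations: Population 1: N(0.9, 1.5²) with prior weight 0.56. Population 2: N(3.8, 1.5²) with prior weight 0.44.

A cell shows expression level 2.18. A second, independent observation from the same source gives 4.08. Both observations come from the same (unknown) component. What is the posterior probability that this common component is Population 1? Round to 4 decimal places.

0.1456

P(component k | x) = w_k·f_k(x) / marginal(x), where marginal(x) = Σ_j w_j·f_j(x).
Since both observations come from the same component, the likelihood for component k is f_k(x₁)·f_k(x₂).
  L_1 = [(1/(1.5·√(2π)))·exp(−(2.18−0.9)²/(2·1.5²)) = 0.265962·exp(-0.36409) = 0.184798] × [0.0281107] = 0.00519481
  L_2 = [(1/(1.5·√(2π)))·exp(−(2.18−3.8)²/(2·1.5²)) = 0.265962·exp(-0.58320) = 0.148436] × [0.261368] = 0.0387963
Weight by the priors:
  w_1·L_1 = 0.56 × 0.00519481 = 0.00290909
  w_2·L_2 = 0.44 × 0.0387963 = 0.0170704
Evidence: 0.00290909 + 0.0170704 = 0.0199795
P(Population 1 | x₁,x₂) = 0.00290909 / 0.0199795 ≈ 0.1456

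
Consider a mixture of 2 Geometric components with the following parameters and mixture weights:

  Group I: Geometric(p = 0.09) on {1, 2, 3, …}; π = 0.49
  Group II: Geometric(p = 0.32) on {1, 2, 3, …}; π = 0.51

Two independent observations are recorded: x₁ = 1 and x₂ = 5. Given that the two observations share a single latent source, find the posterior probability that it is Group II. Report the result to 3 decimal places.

0.804

The responsibility of component k is w_k f_k(x) divided by Σ_j w_j f_j(x).
Since both observations come from the same component, the likelihood for component k is f_k(x₁)·f_k(x₂).
  p_I = [0.09] × [0.0617175] = 0.00555457
  p_II = [0.32] × [0.0684204] = 0.0218945
Unnormalised posteriors:
  w_I·p_I = 0.49 × 0.00555457 = 0.00272174
  w_II·p_II = 0.51 × 0.0218945 = 0.0111662
Denominator: 0.00272174 + 0.0111662 = 0.013888
P(Group II | x₁,x₂) = 0.0111662 / 0.013888 ≈ 0.804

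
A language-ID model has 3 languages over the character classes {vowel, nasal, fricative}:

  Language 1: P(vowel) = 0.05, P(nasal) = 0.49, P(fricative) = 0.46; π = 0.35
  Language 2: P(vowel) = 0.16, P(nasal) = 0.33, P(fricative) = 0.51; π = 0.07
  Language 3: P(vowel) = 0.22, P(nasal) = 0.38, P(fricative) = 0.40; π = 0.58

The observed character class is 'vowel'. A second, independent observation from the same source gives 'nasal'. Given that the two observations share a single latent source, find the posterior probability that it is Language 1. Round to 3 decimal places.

By Bayes' theorem, P(k | x) = π_k f_k(x) / Σ_j π_j f_j(x).
Since both observations come from the same component, the likelihood for component k is f_k(x₁)·f_k(x₂).
  L_1 = [0.05] × [0.49] = 0.0245
  L_2 = [0.16] × [0.33] = 0.0528
  L_3 = [0.22] × [0.38] = 0.0836
Multiply by the mixture weights:
  π_1·L_1 = 0.35 × 0.0245 = 0.008575
  π_2·L_2 = 0.07 × 0.0528 = 0.003696
  π_3·L_3 = 0.58 × 0.0836 = 0.048488
Denominator: 0.008575 + 0.003696 + 0.048488 = 0.060759
P(Language 1 | x₁,x₂) ≈ 0.141

0.141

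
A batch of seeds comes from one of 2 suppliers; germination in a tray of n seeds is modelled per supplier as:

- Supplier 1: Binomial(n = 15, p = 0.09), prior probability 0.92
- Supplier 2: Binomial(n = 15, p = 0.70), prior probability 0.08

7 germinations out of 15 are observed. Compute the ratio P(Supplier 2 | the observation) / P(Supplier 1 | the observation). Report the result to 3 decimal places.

20.890

Posterior odds = (π_i f_i(x)) / (π_j f_j(x)); the normalising sum cancels.
Binomial probabilities:
  p_1 = C(15,7)·0.09^7·0.91^8 = 6435·4.78297e-08·0.470253 = 0.000144736
  p_2 = C(15,7)·0.70^7·0.30^8 = 6435·0.0823543·6.561e-05 = 0.03477
Odds = (0.08/0.92) × (0.03477/0.000144736) = 0.0869565 × 240.23 ≈ 20.890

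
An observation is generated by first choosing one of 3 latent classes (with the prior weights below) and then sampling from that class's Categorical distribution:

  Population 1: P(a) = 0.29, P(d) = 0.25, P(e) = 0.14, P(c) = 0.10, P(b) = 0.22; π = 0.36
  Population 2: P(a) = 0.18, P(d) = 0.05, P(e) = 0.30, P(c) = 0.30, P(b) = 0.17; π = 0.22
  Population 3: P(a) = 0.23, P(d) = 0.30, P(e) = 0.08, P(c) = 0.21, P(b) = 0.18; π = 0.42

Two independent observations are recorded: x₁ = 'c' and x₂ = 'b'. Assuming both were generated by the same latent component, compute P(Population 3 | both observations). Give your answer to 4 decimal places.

0.4534

The responsibility of component k is π_k f_k(x) divided by Σ_j π_j f_j(x).
Since both observations come from the same component, the likelihood for component k is f_k(x₁)·f_k(x₂).
  p_1 = [0.1] × [0.22] = 0.022
  p_2 = [0.3] × [0.17] = 0.051
  p_3 = [0.21] × [0.18] = 0.0378
Prior × likelihood for each component:
  π_1·p_1 = 0.36 × 0.022 = 0.00792
  π_2·p_2 = 0.22 × 0.051 = 0.01122
  π_3·p_3 = 0.42 × 0.0378 = 0.015876
Marginal: 0.00792 + 0.01122 + 0.015876 = 0.035016
P(Population 3 | x) ≈ 0.4534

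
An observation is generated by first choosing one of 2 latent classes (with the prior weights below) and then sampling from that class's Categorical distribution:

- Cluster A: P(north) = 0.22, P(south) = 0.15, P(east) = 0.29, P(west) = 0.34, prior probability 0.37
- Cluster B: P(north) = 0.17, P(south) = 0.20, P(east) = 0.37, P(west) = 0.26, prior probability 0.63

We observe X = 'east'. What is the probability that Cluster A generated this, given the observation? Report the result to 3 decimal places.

Apply Bayes' rule: the posterior for each component is proportional to its prior times its likelihood at x.
Component likelihoods at x = 'east':
  L_A = P(east | comp) = 0.29
  L_B = P(east | comp) = 0.37
Weight by the priors:
  P(Z=A)·L_A = 0.37 × 0.29 = 0.1073
  P(Z=B)·L_B = 0.63 × 0.37 = 0.2331
Normaliser: 0.1073 + 0.2331 = 0.3404
P(Cluster A | the observation) = 0.1073 / 0.3404 ≈ 0.315

0.315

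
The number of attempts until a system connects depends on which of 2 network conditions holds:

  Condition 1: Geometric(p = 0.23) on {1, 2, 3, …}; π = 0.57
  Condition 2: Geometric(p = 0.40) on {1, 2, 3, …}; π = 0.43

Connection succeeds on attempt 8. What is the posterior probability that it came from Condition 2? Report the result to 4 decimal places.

0.1862

Apply Bayes' rule: the posterior for each component is proportional to its prior times its likelihood at x.
Evaluate each component's likelihood at the observed value:
  L_1 = 0.23·(1−0.23)^7 = 0.23·0.160485 = 0.0369116
  L_2 = 0.40·(1−0.40)^7 = 0.40·0.0279936 = 0.0111974
Weight by the priors:
  π_1·L_1 = 0.57 × 0.0369116 = 0.0210396
  π_2·L_2 = 0.43 × 0.0111974 = 0.0048149
Sum: 0.0210396 + 0.0048149 = 0.0258545
So the posterior for Condition 2 is 0.0048149 / 0.0258545 ≈ 0.1862.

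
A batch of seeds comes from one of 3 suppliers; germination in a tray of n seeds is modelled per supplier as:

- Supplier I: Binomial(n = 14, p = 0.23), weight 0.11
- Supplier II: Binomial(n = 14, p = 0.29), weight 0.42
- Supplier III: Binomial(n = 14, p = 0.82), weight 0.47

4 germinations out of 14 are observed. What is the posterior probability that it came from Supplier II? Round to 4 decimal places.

0.8108

Posterior ∝ prior × likelihood, so P(k | x) ∝ w_k f_k(x); normalise over all components.
Binomial probabilities:
  f_I = 0.205236
  f_II = 0.230467
  f_III = 1.6159e-05
Unnormalised posteriors:
  w_I·f_I = 0.11 × 0.205236 = 0.0225759
  w_II·f_II = 0.42 × 0.230467 = 0.0967963
  w_III·f_III = 0.47 × 1.6159e-05 = 7.59473e-06
Denominator: 0.0225759 + 0.0967963 + 7.59473e-06 = 0.11938
So the posterior for Supplier II is 0.0967963 / 0.11938 ≈ 0.8108.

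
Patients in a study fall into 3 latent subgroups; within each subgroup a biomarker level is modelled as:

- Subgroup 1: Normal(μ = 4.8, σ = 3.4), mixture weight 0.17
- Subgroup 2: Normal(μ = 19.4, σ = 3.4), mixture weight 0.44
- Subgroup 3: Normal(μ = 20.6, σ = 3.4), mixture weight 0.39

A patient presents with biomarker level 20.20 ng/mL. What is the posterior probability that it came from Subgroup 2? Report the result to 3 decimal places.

0.525

The responsibility of component k is π_k f_k(x) divided by Σ_j π_j f_j(x).
Component likelihoods at x = 20.20 ng/mL:
  f_1 = 4.11653e-06
  f_2 = 0.114132
  f_3 = 0.116527
Prior × likelihood for each component:
  π_1·f_1 = 0.17 × 4.11653e-06 = 6.9981e-07
  π_2·f_2 = 0.44 × 0.114132 = 0.0502183
  π_3·f_3 = 0.39 × 0.116527 = 0.0454454
Denominator: 6.9981e-07 + 0.0502183 + 0.0454454 = 0.0956644
P(Subgroup 2 | the observation) ≈ 0.525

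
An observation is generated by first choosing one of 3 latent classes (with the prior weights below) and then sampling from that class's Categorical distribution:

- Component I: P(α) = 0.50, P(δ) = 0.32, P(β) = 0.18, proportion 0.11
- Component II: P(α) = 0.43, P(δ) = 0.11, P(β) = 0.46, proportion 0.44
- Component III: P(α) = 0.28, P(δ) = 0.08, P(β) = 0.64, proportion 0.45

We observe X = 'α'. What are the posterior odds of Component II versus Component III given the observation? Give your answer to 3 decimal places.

1.502

Only the two components matter; the odds are (w_i f_i(x)) / (w_j f_j(x)).
Evaluate each component's likelihood at the observed value:
  f_I = 0.5
  f_II = 0.43
  f_III = 0.28
Posterior odds = (w_II·f_II) / (w_III·f_III) = (0.44·0.43) / (0.45·0.28) = 0.1892 / 0.126 ≈ 1.502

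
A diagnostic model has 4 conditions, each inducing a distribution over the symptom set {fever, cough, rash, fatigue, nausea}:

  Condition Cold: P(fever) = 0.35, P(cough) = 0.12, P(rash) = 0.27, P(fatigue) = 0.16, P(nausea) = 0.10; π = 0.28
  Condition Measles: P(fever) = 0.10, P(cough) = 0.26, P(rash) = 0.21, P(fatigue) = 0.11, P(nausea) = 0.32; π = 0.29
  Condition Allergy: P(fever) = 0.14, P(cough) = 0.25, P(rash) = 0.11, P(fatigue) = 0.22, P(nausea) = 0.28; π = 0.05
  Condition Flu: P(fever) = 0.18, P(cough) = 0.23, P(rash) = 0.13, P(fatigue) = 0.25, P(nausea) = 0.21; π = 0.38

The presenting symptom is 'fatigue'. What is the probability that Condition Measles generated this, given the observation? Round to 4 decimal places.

P(component k | x) = π_k·f_k(x) / marginal(x), where marginal(x) = Σ_j π_j·f_j(x).
Component likelihoods at x = 'fatigue':
  p_Cold = 0.16
  p_Measles = 0.11
  p_Allergy = 0.22
  p_Flu = 0.25
Multiply by the mixture weights:
  π_Cold·p_Cold = 0.28 × 0.16 = 0.0448
  π_Measles·p_Measles = 0.29 × 0.11 = 0.0319
  π_Allergy·p_Allergy = 0.05 × 0.22 = 0.011
  π_Flu·p_Flu = 0.38 × 0.25 = 0.095
Normaliser: 0.0448 + 0.0319 + 0.011 + 0.095 = 0.1827
So the posterior for Condition Measles is 0.0319 / 0.1827 ≈ 0.1746.

0.1746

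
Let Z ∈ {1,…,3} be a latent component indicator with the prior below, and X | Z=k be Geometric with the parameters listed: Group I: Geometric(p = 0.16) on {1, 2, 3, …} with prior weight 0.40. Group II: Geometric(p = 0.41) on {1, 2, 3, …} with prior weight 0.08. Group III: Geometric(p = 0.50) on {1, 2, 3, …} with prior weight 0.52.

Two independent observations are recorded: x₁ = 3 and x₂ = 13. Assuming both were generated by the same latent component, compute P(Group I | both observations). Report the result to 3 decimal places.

0.982

P(component k | x) = π_k·f_k(x) / marginal(x), where marginal(x) = Σ_j π_j·f_j(x).
Since both observations come from the same component, the likelihood for component k is f_k(x₁)·f_k(x₂).
  p_I = [0.112896] × [0.0197456] = 0.0022292
  p_II = [0.142721] × [0.000729471] = 0.000104111
  p_III = [0.125] × [0.00012207] = 1.52588e-05
Prior × likelihood for each component:
  π_I·p_I = 0.40 × 0.0022292 = 0.000891682
  π_II·p_II = 0.08 × 0.000104111 = 8.32887e-06
  π_III·p_III = 0.52 × 1.52588e-05 = 7.93457e-06
Denominator: 0.000891682 + 8.32887e-06 + 7.93457e-06 = 0.000907945
P(Group I | data) ≈ 0.982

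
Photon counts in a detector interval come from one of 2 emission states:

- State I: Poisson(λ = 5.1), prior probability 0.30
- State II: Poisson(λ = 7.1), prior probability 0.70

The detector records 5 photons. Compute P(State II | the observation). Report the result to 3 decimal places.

P(component k | x) = w_k·f_k(x) / marginal(x), where marginal(x) = Σ_j w_j·f_j(x).
Poisson probabilities:
  L_I = 0.175294
  L_II = 0.124057
Unnormalised posteriors:
  w_I·L_I = 0.30 × 0.175294 = 0.0525883
  w_II·L_II = 0.70 × 0.124057 = 0.0868396
Denominator: 0.0525883 + 0.0868396 = 0.139428
So the posterior for State II is 0.0868396 / 0.139428 ≈ 0.623.

0.623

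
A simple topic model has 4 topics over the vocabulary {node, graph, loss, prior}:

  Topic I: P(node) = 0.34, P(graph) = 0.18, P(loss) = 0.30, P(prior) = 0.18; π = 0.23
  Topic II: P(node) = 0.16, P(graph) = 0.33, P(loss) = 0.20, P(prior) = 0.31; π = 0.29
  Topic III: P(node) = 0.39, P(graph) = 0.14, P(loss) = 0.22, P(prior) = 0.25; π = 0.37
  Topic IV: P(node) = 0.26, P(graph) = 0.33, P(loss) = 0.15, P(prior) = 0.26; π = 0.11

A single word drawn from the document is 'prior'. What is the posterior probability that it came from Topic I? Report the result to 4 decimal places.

Apply Bayes' rule: the posterior for each component is proportional to its prior times its likelihood at x.
Component likelihoods at x = 'prior':
  L_I = P(prior | comp) = 0.18
  L_II = P(prior | comp) = 0.31
  L_III = P(prior | comp) = 0.25
  L_IV = P(prior | comp) = 0.26
Multiply by the mixture weights:
  w_I·L_I = 0.23 × 0.18 = 0.0414
  w_II·L_II = 0.29 × 0.31 = 0.0899
  w_III·L_III = 0.37 × 0.25 = 0.0925
  w_IV·L_IV = 0.11 × 0.26 = 0.0286
Marginal: 0.0414 + 0.0899 + 0.0925 + 0.0286 = 0.2524
P(Topic I | 'prior') ≈ 0.1640

0.1640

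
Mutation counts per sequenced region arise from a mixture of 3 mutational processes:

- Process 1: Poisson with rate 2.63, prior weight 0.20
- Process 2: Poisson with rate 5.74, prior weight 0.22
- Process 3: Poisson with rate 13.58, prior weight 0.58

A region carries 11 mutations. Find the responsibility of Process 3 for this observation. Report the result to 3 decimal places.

0.931

Apply Bayes' rule: the posterior for each component is proportional to its prior times its likelihood at x.
Component likelihoods at x = 11 mutations:
  L_1 = e^(−2.63)·2.63^11/11! = 7.51905e-05
  L_2 = e^(−5.74)·5.74^11/11! = 0.0179484
  L_3 = e^(−13.58)·13.58^11/11! = 0.0918381
Weight by the priors:
  w_1·L_1 = 0.20 × 7.51905e-05 = 1.50381e-05
  w_2·L_2 = 0.22 × 0.0179484 = 0.00394864
  w_3·L_3 = 0.58 × 0.0918381 = 0.0532661
Normaliser: 1.50381e-05 + 0.00394864 + 0.0532661 = 0.0572298
Responsibility of Process 3: 0.0532661 / 0.0572298 ≈ 0.931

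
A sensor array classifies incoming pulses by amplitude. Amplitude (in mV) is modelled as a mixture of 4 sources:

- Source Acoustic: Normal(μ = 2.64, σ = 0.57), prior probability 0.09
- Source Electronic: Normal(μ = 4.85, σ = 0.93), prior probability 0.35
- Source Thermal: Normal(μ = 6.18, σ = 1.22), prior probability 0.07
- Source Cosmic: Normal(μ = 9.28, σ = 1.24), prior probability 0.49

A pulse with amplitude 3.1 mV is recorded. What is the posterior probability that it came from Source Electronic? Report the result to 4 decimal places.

0.3551

Apply Bayes' rule: the posterior for each component is proportional to its prior times its likelihood at x.
Component likelihoods at x = 3.1 mV:
  f_Acoustic = 0.505373
  f_Electronic = 0.0730359
  f_Thermal = 0.0135067
  f_Cosmic = 1.2995e-06
Prior × likelihood for each component:
  P(Z=Acoustic)·f_Acoustic = 0.09 × 0.505373 = 0.0454836
  P(Z=Electronic)·f_Electronic = 0.35 × 0.0730359 = 0.0255626
  P(Z=Thermal)·f_Thermal = 0.07 × 0.0135067 = 0.000945471
  P(Z=Cosmic)·f_Cosmic = 0.49 × 1.2995e-06 = 6.36753e-07
Normaliser: 0.0454836 + 0.0255626 + 0.000945471 + 6.36753e-07 = 0.0719923
So the posterior for Source Electronic is 0.0255626 / 0.0719923 ≈ 0.3551.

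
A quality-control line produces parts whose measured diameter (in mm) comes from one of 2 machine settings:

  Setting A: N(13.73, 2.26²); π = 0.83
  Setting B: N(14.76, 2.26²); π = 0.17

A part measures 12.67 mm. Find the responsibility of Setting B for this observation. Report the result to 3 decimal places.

Posterior ∝ prior × likelihood, so P(k | x) ∝ π_k f_k(x); normalise over all components.
Evaluate each component's likelihood at the observed value:
  p_A = 0.158137
  p_B = 0.115105
Prior × likelihood for each component:
  π_A·p_A = 0.83 × 0.158137 = 0.131253
  π_B·p_B = 0.17 × 0.115105 = 0.0195678
Evidence: 0.131253 + 0.0195678 = 0.150821
So the posterior for Setting B is 0.0195678 / 0.150821 ≈ 0.130.

0.130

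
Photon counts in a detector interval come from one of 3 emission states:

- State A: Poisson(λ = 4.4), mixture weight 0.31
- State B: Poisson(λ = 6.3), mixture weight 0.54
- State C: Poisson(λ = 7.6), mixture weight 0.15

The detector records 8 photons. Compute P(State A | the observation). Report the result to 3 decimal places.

0.140

By Bayes' theorem, P(k | x) = P(Z=k) f_k(x) / Σ_j P(Z=j) f_j(x).
Evaluate each component's likelihood at the observed value:
  L_A = e^(−4.4)·4.4^8/8! = 0.0427765
  L_B = e^(−6.3)·6.3^8/8! = 0.113018
  L_C = e^(−7.6)·7.6^8/8! = 0.13815
Unnormalised posteriors:
  P(Z=A)·L_A = 0.31 × 0.0427765 = 0.0132607
  P(Z=B)·L_B = 0.54 × 0.113018 = 0.0610299
  P(Z=C)·L_C = 0.15 × 0.13815 = 0.0207225
Normaliser: 0.0132607 + 0.0610299 + 0.0207225 = 0.095013
Responsibility of State A: 0.0132607 / 0.095013 ≈ 0.140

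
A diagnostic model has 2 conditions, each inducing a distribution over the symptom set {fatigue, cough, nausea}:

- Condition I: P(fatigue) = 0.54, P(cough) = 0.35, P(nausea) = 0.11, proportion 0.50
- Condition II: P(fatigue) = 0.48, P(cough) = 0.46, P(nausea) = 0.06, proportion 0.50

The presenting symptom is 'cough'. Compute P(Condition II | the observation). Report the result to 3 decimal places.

0.568

Posterior ∝ prior × likelihood, so P(k | x) ∝ w_k f_k(x); normalise over all components.
Component likelihoods at x = 'cough':
  f_I = P(cough | comp) = 0.35
  f_II = P(cough | comp) = 0.46
Multiply by the mixture weights:
  w_I·f_I = 0.50 × 0.35 = 0.175
  w_II·f_II = 0.50 × 0.46 = 0.23
Evidence: 0.175 + 0.23 = 0.405
So the posterior for Condition II is 0.23 / 0.405 ≈ 0.568.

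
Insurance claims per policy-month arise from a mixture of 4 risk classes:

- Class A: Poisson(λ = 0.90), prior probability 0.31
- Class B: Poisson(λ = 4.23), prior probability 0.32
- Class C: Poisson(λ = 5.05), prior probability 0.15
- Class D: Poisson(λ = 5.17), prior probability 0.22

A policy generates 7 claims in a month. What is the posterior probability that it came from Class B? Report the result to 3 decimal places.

0.356

By Bayes' theorem, P(k | x) = π_k f_k(x) / Σ_j π_j f_j(x).
Component likelihoods at x = 7 claims:
  f_A = 3.85835e-05
  f_B = 0.0699659
  f_C = 0.106518
  f_D = 0.111353
Prior × likelihood for each component:
  π_A·f_A = 0.31 × 3.85835e-05 = 1.19609e-05
  π_B·f_B = 0.32 × 0.0699659 = 0.0223891
  π_C·f_C = 0.15 × 0.106518 = 0.0159777
  π_D·f_D = 0.22 × 0.111353 = 0.0244976
Normaliser: 1.19609e-05 + 0.0223891 + 0.0159777 + 0.0244976 = 0.0628763
So the posterior for Class B is 0.0223891 / 0.0628763 ≈ 0.356.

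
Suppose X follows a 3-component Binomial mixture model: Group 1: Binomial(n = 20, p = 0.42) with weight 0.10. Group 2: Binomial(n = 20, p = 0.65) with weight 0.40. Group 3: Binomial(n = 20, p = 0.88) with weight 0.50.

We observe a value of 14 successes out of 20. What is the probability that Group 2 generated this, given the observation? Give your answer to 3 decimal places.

P(component k | x) = π_k·f_k(x) / marginal(x), where marginal(x) = Σ_j π_j·f_j(x).
Evaluate each component's likelihood at the observed value:
  f_1 = C(20,14)·0.42^14·0.58^6 = 38760·5.31484e-06·0.0380687 = 0.00784227
  f_2 = C(20,14)·0.65^14·0.35^6 = 38760·0.00240318·0.00183827 = 0.17123
  f_3 = C(20,14)·0.88^14·0.12^6 = 38760·0.167016·2.98598e-06 = 0.0193299
Unnormalised posteriors:
  π_1·f_1 = 0.10 × 0.00784227 = 0.000784227
  π_2·f_2 = 0.40 × 0.17123 = 0.0684919
  π_3·f_3 = 0.50 × 0.0193299 = 0.00966493
Sum: 0.000784227 + 0.0684919 + 0.00966493 = 0.078941
P(Group 2 | x) ≈ 0.868

0.868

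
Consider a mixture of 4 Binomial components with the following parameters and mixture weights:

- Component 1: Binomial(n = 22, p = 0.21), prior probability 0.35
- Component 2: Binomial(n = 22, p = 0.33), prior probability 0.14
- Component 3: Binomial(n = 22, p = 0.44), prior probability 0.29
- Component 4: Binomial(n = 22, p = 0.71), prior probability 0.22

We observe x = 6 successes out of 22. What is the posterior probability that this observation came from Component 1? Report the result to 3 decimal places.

The responsibility of component k is π_k f_k(x) divided by Σ_j π_j f_j(x).
Component likelihoods at x = 6 successes out of 22:
  p_1 = 0.147287
  p_2 = 0.158889
  p_3 = 0.0506453
  p_4 = 2.39184e-05
Weight by the priors:
  π_1·p_1 = 0.35 × 0.147287 = 0.0515504
  π_2·p_2 = 0.14 × 0.158889 = 0.0222445
  π_3·p_3 = 0.29 × 0.0506453 = 0.0146871
  π_4·p_4 = 0.22 × 2.39184e-05 = 5.26205e-06
Sum: 0.0515504 + 0.0222445 + 0.0146871 + 5.26205e-06 = 0.0884873
Responsibility of Component 1: 0.0515504 / 0.0884873 ≈ 0.583

0.583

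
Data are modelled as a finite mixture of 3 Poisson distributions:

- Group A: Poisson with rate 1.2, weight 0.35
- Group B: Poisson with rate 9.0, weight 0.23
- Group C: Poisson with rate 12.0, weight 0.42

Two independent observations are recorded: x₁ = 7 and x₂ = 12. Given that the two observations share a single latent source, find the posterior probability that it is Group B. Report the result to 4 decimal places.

Posterior ∝ prior × likelihood, so P(k | x) ∝ π_k f_k(x); normalise over all components.
Since both observations come from the same component, the likelihood for component k is f_k(x₁)·f_k(x₂).
  f_A = [e^(−1.2)·1.2^7/7! = 0.000214134] × [5.60641e-09] = 1.20052e-12
  f_B = [e^(−9.0)·9.0^7/7! = 0.117116] × [0.072765] = 0.00852196
  f_C = [e^(−12.0)·12.0^7/7! = 0.0436822] × [0.114368] = 0.00499584
Weight by the priors:
  π_A·f_A = 0.35 × 1.20052e-12 = 4.20182e-13
  π_B·f_B = 0.23 × 0.00852196 = 0.00196005
  π_C·f_C = 0.42 × 0.00499584 = 0.00209825
Denominator: 4.20182e-13 + 0.00196005 + 0.00209825 = 0.0040583
P(Group B | data) = 0.00196005 / 0.0040583 ≈ 0.4830

0.4830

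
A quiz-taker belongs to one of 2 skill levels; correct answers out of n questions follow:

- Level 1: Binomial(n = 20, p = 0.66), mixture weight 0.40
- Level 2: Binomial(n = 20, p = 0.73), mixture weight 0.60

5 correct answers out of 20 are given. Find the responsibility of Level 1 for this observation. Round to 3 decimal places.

0.927

P(component k | x) = π_k·f_k(x) / marginal(x), where marginal(x) = Σ_j π_j·f_j(x).
Binomial probabilities:
  f_1 = 0.000182116
  f_2 = 9.49543e-06
Prior × likelihood for each component:
  π_1·f_1 = 0.40 × 0.000182116 = 7.28462e-05
  π_2·f_2 = 0.60 × 9.49543e-06 = 5.69726e-06
Normaliser: 7.28462e-05 + 5.69726e-06 = 7.85435e-05
P(Level 1 | data) = 7.28462e-05 / 7.85435e-05 ≈ 0.927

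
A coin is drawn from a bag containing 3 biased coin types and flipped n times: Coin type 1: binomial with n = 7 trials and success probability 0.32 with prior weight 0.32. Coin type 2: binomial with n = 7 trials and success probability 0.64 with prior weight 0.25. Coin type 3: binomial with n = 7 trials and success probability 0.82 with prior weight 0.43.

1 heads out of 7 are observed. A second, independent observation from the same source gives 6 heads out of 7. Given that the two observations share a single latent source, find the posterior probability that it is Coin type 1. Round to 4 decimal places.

P(component k | x) = P(Z=k)·f_k(x) / marginal(x), where marginal(x) = Σ_j P(Z=j)·f_j(x).
Since both observations come from the same component, the likelihood for component k is f_k(x₁)·f_k(x₂).
  f_1 = [C(7,1)·0.32^1·0.68^6 = 7·0.32·0.0988675 = 0.221463] × [0.00511101] = 0.0011319
  f_2 = [C(7,1)·0.64^1·0.36^6 = 7·0.64·0.00217678 = 0.00975198] × [0.173173] = 0.00168878
  f_3 = [C(7,1)·0.82^1·0.18^6 = 7·0.82·3.40122e-05 = 0.00019523] × [0.383048] = 7.47826e-05
Weight by the priors:
  P(Z=1)·f_1 = 0.32 × 0.0011319 = 0.000362208
  P(Z=2)·f_2 = 0.25 × 0.00168878 = 0.000422195
  P(Z=3)·f_3 = 0.43 × 7.47826e-05 = 3.21565e-05
Sum: 0.000362208 + 0.000422195 + 3.21565e-05 = 0.00081656
P(Coin type 1 | x) ≈ 0.4436

0.4436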